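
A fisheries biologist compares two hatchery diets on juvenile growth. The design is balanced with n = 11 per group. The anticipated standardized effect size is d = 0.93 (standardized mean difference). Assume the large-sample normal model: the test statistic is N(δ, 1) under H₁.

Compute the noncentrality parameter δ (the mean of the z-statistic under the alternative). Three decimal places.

The noncentrality parameter scales effect size by the design's sample-size factor: δ = d·√(n/2) = 0.93 × √(11/2) = 2.1810

δ ≈ 2.181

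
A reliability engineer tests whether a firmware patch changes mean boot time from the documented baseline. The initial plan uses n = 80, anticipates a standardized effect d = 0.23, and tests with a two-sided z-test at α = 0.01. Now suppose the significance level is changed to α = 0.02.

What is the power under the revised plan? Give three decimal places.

Power ≈ 0.394

δ = d·√n = 0.23 × √80 = 2.0572 (unchanged). New critical value: z_{0.01} = 2.326.
Revised power = Φ(δ − 2.326) + Φ(−δ − 2.326) = Φ(-0.269) + Φ(-4.384) = 0.3939 + 0.0000 = 0.3939.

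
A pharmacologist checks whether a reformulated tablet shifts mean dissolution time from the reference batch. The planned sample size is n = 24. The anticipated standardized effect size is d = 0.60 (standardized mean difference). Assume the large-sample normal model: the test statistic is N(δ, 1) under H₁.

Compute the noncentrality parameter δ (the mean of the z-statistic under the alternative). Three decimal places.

δ ≈ 2.939

δ = d·√n = 0.60 × √24 = 2.9394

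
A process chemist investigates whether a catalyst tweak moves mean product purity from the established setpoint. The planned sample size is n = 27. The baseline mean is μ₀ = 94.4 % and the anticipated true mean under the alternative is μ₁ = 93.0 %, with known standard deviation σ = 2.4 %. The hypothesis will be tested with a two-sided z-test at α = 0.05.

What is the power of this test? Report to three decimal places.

Standardized effect: d = |μ₁ − μ₀| / σ = |93.0 − 94.4| / 2.4 = 0.5833
Noncentrality parameter: δ = d·√n = 0.5833 × √27 = 3.0311
Two-sided α = 0.05 → critical value z_{0.025} = 1.960.
Power = Φ(δ − 1.960) + Φ(−δ − 1.960) = Φ(1.071) + Φ(-4.991) = 0.8579 + 0.0000 = 0.8579.

Power ≈ 0.858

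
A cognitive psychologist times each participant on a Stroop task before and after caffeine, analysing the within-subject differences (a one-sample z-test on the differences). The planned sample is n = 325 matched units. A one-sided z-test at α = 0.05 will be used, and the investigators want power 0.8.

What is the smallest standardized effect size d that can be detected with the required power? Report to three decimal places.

d ≈ 0.138

Need Φ(δ − 1.645) = 0.8, so δ = 1.645 + 0.842 = 2.486.
δ = d·√n ⇒ d = δ/√n = 2.486/√325 = 0.1379.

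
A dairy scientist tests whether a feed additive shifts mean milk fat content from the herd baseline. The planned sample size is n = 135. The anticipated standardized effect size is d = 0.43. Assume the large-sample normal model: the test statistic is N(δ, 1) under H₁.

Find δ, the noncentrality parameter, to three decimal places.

δ ≈ 4.996

The noncentrality parameter scales effect size by the design's sample-size factor: δ = d·√n = 0.43 × √135 = 4.9961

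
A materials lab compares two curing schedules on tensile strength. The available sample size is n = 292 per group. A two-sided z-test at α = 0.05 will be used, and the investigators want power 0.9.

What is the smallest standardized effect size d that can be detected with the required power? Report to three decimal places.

d ≈ 0.268

Required noncentrality: δ = z_{0.025} + z_{0.10} = 1.960 + 1.282 = 3.242.
(Lower-tail contribution to power is negligible for δ > 0.)
δ = d·√(n/2) ⇒ d = δ/√(n/2) = 3.242/√(292/2) = 0.2683.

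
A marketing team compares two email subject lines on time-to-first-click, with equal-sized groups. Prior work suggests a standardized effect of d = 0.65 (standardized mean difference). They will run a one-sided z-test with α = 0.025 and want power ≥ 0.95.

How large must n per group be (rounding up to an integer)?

For power 0.95 need Φ(δ − z_{0.025}) = 0.95, so δ = z_{0.025} + z_{0.05} = 1.960 + 1.645 = 3.605.
δ = d·√(n/2) ⇒ n = 2(δ/d)² = 2 × (3.605 / 0.65)² = 61.51.
Rounding up, n = 62 per group.

n = 62 per group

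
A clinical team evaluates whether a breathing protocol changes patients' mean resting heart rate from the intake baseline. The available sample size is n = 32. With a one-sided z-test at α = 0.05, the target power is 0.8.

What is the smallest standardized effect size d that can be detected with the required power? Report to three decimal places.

d ≈ 0.440

Need Φ(δ − 1.645) = 0.8, so δ = 1.645 + 0.842 = 2.486.
δ = d·√n ⇒ d = δ/√n = 2.486/√32 = 0.4396.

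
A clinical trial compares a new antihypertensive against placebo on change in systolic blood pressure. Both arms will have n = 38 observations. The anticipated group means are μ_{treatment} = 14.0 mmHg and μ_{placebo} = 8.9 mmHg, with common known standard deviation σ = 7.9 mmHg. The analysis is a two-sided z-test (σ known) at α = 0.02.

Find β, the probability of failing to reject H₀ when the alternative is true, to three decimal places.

Standardized effect: d = |μ_{treatment} − μ_{placebo}| / σ = |14.0 − 8.9| / 7.9 = 0.6456
Noncentrality parameter: δ = d·√(n/2) = 0.6456 × √(38/2) = 2.8140
Critical value for a two-sided test at α = 0.02: z_{α/2} = 2.326.
Power = Φ(δ − 2.326) + Φ(−δ − 2.326) = Φ(0.488) + Φ(-5.140) = 0.6871 + 0.0000 = 0.6871.
Type II error: β = 1 − power = 1 − 0.6871 = 0.3129.

β ≈ 0.313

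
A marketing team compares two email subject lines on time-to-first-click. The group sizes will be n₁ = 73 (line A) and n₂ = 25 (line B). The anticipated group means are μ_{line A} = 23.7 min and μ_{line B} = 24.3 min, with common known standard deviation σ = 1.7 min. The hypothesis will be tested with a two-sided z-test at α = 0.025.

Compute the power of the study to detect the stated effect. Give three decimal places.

Standardized effect: d = |μ_{line A} − μ_{line B}| / σ = |23.7 − 24.3| / 1.7 = 0.3529
Noncentrality parameter: δ = d / √(1/n₁ + 1/n₂) = 0.3529 / √(1/73 + 1/25) = 1.5231
Critical value for a two-sided test at α = 0.025: z_{α/2} = 2.241.
Power = Φ(δ − 2.241) + Φ(−δ − 2.241) = Φ(-0.718) + Φ(-3.764) = 0.2363 + 0.0001 = 0.2364.

Power ≈ 0.236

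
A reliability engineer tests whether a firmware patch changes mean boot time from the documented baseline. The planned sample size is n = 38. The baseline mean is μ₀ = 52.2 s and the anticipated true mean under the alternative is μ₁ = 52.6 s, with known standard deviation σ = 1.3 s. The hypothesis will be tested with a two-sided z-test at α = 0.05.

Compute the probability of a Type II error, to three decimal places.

β ≈ 0.525

Standardized effect: d = |μ₁ − μ₀| / σ = |52.6 − 52.2| / 1.3 = 0.3077
Noncentrality parameter: δ = d·√n = 0.3077 × √38 = 1.8967
Critical value for a two-sided test at α = 0.05: z_{α/2} = 1.960.
Power = Φ(δ − 1.960) + Φ(−δ − 1.960) = Φ(-0.063) + Φ(-3.857) = 0.4748 + 0.0001 = 0.4749.
Type II error: β = 1 − power = 1 − 0.4749 = 0.5251.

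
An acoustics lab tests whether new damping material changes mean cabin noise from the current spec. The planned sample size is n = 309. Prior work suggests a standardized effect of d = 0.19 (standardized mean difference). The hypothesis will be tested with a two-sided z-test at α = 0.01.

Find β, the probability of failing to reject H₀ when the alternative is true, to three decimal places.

β ≈ 0.222

Noncentrality parameter: δ = d·√n = 0.19 × √309 = 3.3399
Critical value for a two-sided test at α = 0.01: z_{α/2} = 2.576.
Power = Φ(δ − 2.576) + Φ(−δ − 2.576) = Φ(0.764) + Φ(-5.916) = 0.7776 + 0.0000 = 0.7776.
Type II error: β = 1 − power = 1 − 0.7776 = 0.2224.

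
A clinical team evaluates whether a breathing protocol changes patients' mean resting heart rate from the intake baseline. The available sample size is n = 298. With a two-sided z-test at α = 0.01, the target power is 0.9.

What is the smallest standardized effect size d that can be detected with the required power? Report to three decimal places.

d ≈ 0.223

Need Φ(δ − 2.576) = 0.9, so δ = 2.576 + 1.282 = 3.857.
(The second rejection-region term Φ(−δ − z_{α/2}) is negligible and dropped.)
δ = d·√n ⇒ d = δ/√n = 3.857/√298 = 0.2235.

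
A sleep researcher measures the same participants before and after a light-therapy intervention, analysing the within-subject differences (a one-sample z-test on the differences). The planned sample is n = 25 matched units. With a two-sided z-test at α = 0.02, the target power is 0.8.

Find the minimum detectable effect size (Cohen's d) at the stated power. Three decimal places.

Need Φ(δ − 2.326) = 0.8, so δ = 2.326 + 0.842 = 3.168.
(The second rejection-region term Φ(−δ − z_{α/2}) is negligible and dropped.)
δ = d·√n ⇒ d = δ/√n = 3.168/√25 = 0.6336.

d ≈ 0.634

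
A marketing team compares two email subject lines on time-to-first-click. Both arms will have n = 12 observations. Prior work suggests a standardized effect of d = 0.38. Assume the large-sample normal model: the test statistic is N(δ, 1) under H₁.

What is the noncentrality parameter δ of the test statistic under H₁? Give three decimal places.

The noncentrality parameter scales effect size by the design's sample-size factor: δ = d·√(n/2) = 0.38 × √(12/2) = 0.9308

δ ≈ 0.931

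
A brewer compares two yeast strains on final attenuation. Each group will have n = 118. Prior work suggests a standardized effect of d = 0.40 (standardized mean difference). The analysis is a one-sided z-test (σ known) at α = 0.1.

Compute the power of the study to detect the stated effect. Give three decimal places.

Power ≈ 0.963

Noncentrality parameter: δ = d·√(n/2) = 0.40 × √(118/2) = 3.0725
Critical value for a one-sided test at α = 0.1: z_α = 1.282.
Power = P(Z > 1.282 − δ) = Φ(1.791) = 0.9633.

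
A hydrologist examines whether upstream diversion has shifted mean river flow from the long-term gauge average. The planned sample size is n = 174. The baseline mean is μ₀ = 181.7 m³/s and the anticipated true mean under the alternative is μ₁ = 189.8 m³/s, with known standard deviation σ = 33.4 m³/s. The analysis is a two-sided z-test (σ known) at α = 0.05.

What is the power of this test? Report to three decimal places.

Power ≈ 0.892

Standardized effect: d = |μ₁ − μ₀| / σ = |189.8 − 181.7| / 33.4 = 0.2425
Noncentrality parameter: δ = d·√n = 0.2425 × √174 = 3.1990
Critical value for a two-sided test at α = 0.05: z_{α/2} = 1.960.
Power = Φ(δ − 1.960) + Φ(−δ − 1.960) = Φ(1.239) + Φ(-5.159) = 0.8923 + 0.0000 = 0.8923.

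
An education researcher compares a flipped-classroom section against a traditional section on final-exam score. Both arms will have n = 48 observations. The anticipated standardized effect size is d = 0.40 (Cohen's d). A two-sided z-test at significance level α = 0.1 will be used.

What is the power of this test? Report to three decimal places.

Power ≈ 0.624

Noncentrality parameter: δ = d·√(n/2) = 0.40 × √(48/2) = 1.9596
Two-sided α = 0.1 → critical value z_{0.05} = 1.645.
Power = Φ(δ − 1.645) + Φ(−δ − 1.645) = Φ(0.315) + Φ(-3.604) = 0.6235 + 0.0002 = 0.6237.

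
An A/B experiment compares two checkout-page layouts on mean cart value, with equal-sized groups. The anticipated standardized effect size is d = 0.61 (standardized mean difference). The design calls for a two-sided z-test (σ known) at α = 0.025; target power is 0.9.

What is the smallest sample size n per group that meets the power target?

n = 67 per group

Set Φ(δ − 2.241) = 0.9; then δ − 2.241 = Φ⁻¹(0.9) = 1.282, giving δ = 3.523.
(The Φ(−δ − z_{α/2}) term is vanishingly small for δ > 0 and is dropped in the standard sample-size formula.)
δ = d·√(n/2) ⇒ n = 2(δ/d)² = 2 × (3.523 / 0.61)² = 66.71.
Rounding up, n = 67 per group.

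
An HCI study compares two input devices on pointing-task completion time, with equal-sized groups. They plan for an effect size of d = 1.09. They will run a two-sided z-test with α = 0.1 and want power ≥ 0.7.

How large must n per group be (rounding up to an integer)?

For power 0.7 need Φ(δ − z_{0.05}) = 0.7, so δ = z_{0.05} + z_{0.30} = 1.645 + 0.524 = 2.169.
(The Φ(−δ − z_{α/2}) term is vanishingly small for δ > 0 and is dropped in the standard sample-size formula.)
δ = d·√(n/2) ⇒ n = 2(δ/d)² = 2 × (2.169 / 1.09)² = 7.92.
Round up to the next whole unit.

n = 8 per group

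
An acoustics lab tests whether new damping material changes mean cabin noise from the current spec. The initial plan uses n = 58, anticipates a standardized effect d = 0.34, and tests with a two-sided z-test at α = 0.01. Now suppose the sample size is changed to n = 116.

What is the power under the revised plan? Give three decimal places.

With n = 116: δ = d·√n = 0.34 × √116 = 3.6619. Critical value z_{0.005} = 2.576.
Revised power = Φ(δ − 2.576) + Φ(−δ − 2.576) = Φ(1.086) + Φ(-6.238) = 0.8613 + 0.0000 = 0.8613.

Power ≈ 0.861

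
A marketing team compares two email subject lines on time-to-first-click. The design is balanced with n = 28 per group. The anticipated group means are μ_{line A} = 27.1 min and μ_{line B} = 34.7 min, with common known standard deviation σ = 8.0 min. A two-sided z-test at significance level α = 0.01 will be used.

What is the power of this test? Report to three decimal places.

Power ≈ 0.836

Standardized effect: d = |μ_{line A} − μ_{line B}| / σ = |27.1 − 34.7| / 8.0 = 0.9500
Noncentrality parameter: δ = d·√(n/2) = 0.9500 × √(28/2) = 3.5546
Critical value for a two-sided test at α = 0.01: z_{α/2} = 2.576.
Power = Φ(δ − 2.576) + Φ(−δ − 2.576) = Φ(0.979) + Φ(-6.130) = 0.8361 + 0.0000 = 0.8361.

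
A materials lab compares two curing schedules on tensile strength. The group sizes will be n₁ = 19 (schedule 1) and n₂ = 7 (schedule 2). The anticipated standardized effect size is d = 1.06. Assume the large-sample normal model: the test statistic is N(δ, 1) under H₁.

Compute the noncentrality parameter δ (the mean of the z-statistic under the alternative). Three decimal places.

δ ≈ 2.397

δ = d / √(1/n₁ + 1/n₂) = 1.06 / √(1/19 + 1/7) = 2.3974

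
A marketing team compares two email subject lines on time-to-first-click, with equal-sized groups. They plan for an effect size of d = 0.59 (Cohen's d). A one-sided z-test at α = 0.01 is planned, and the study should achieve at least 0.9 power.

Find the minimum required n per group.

n = 75 per group

For power 0.9 need Φ(δ − z_{0.01}) = 0.9, so δ = z_{0.01} + z_{0.10} = 2.326 + 1.282 = 3.608.
δ = d·√(n/2) ⇒ n = 2(δ/d)² = 2 × (3.608 / 0.59)² = 74.79.
Round up to the next whole unit.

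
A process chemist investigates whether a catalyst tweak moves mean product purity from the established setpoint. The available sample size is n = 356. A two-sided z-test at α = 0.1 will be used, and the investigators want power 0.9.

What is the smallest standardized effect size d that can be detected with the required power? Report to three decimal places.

d ≈ 0.155

Required noncentrality: δ = z_{0.05} + z_{0.10} = 1.645 + 1.282 = 2.926.
(Lower-tail contribution to power is negligible for δ > 0.)
δ = d·√n ⇒ d = δ/√n = 2.926/√356 = 0.1551.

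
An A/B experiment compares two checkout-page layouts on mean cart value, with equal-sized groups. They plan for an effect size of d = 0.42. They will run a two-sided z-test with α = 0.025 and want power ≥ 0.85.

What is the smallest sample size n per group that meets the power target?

For power 0.85 need Φ(δ − z_{0.0125}) = 0.85, so δ = z_{0.0125} + z_{0.15} = 2.241 + 1.036 = 3.278.
(For δ > 0 the lower-tail rejection region contributes negligibly to power, so the one-term inversion is standard.)
δ = d·√(n/2) ⇒ n = 2(δ/d)² = 2 × (3.278 / 0.42)² = 121.82.
Rounding up, n = 122 per group.

n = 122 per group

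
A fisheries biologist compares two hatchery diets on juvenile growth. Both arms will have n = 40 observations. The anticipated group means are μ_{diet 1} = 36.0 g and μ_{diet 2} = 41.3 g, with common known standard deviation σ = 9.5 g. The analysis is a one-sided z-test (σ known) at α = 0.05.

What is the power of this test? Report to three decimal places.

Power ≈ 0.802

Standardized effect: d = |μ_{diet 1} − μ_{diet 2}| / σ = |36.0 − 41.3| / 9.5 = 0.5579
Noncentrality parameter: δ = d·√(n/2) = 0.5579 × √(40/2) = 2.4950
Critical value for a one-sided test at α = 0.05: z_α = 1.645.
Power = Φ(δ − 1.645) = Φ(0.850) = 0.8024.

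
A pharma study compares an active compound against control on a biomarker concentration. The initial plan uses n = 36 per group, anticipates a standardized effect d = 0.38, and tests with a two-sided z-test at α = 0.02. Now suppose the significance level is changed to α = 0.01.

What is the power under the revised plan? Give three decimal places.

Power ≈ 0.168

δ = d·√(n/2) = 0.38 × √(36/2) = 1.6122 (unchanged). New critical value: z_{0.005} = 2.576.
Revised power = Φ(δ − 2.576) + Φ(−δ − 2.576) = Φ(-0.964) + Φ(-4.188) = 0.1676 + 0.0000 = 0.1676.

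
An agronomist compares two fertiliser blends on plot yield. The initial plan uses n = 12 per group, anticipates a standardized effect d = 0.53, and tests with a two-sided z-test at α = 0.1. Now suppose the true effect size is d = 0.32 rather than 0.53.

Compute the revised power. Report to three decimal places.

With d = 0.32: δ = d·√(n/2) = 0.32 × √(12/2) = 0.7838. Critical value z_{0.05} = 1.645.
Revised power = Φ(δ − 1.645) + Φ(−δ − 1.645) = Φ(-0.861) + Φ(-2.429) = 0.1946 + 0.0076 = 0.2022.

Power ≈ 0.202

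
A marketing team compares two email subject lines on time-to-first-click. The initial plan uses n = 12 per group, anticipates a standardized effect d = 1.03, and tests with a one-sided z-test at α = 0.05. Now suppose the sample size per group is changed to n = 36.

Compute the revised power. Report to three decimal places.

Power ≈ 0.997

With n = 36 per group: δ = d·√(n/2) = 1.03 × √(36/2) = 4.3699. Critical value z_{0.05} = 1.645.
Revised power = Φ(δ − 1.645) = Φ(2.725) = 0.9968.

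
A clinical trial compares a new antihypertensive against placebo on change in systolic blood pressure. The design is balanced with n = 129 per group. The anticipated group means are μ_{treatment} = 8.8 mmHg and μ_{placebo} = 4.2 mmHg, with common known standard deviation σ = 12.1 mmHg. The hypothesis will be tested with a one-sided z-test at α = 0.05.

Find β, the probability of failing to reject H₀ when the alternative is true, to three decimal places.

β ≈ 0.080

Standardized effect: d = |μ_{treatment} − μ_{placebo}| / σ = |8.8 − 4.2| / 12.1 = 0.3802
Noncentrality parameter: δ = d·√(n/2) = 0.3802 × √(129/2) = 3.0532
Critical value for a one-sided test at α = 0.05: z_α = 1.645.
Power = Φ(δ − 1.645) = Φ(1.408) = 0.9205.
Type II error: β = 1 − power = 1 − 0.9205 = 0.0795.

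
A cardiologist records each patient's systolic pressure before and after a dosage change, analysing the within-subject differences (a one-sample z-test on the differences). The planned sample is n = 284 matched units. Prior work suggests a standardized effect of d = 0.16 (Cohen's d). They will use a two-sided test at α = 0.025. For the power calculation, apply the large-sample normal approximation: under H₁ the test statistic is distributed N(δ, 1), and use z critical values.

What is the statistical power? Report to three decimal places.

Power ≈ 0.675

Noncentrality parameter: δ = d·√n = 0.16 × √284 = 2.6964
Critical value for a two-sided test at α = 0.025: z_{α/2} = 2.241.
Power = Φ(δ − 2.241) + Φ(−δ − 2.241) = Φ(0.455) + Φ(-4.938) = 0.6754 + 0.0000 = 0.6754.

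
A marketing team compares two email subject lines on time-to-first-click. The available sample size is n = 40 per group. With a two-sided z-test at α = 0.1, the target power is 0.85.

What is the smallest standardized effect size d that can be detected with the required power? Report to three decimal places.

d ≈ 0.600

Required noncentrality: δ = z_{0.05} + z_{0.15} = 1.645 + 1.036 = 2.681.
(The second rejection-region term Φ(−δ − z_{α/2}) is negligible and dropped.)
δ = d·√(n/2) ⇒ d = δ/√(n/2) = 2.681/√(40/2) = 0.5996.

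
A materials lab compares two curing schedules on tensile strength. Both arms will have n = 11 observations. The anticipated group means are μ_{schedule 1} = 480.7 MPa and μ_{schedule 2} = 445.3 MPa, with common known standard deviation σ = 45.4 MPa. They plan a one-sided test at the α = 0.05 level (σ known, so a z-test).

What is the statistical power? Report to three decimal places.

Power ≈ 0.573

Standardized effect: d = |μ_{schedule 1} − μ_{schedule 2}| / σ = |480.7 − 445.3| / 45.4 = 0.7797
Noncentrality parameter: δ = d·√(n/2) = 0.7797 × √(11/2) = 1.8286
One-sided α = 0.05 → critical value z_{0.05} = 1.645.
Power = P(Z > 1.645 − δ) = Φ(0.184) = 0.5729.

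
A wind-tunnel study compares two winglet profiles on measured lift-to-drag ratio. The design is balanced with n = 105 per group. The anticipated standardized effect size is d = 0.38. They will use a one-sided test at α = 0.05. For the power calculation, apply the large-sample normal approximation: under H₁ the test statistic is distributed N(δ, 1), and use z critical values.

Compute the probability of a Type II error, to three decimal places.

Noncentrality parameter: δ = d·√(n/2) = 0.38 × √(105/2) = 2.7534
Critical value for a one-sided test at α = 0.05: z_α = 1.645.
Power = P(Z > 1.645 − δ) = Φ(1.109) = 0.8662.
Type II error: β = 1 − power = 1 − 0.8662 = 0.1338.

β ≈ 0.134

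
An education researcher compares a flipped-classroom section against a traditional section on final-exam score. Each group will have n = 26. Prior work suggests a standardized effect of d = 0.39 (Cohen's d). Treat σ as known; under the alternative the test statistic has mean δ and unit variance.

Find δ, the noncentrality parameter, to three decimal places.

The noncentrality parameter scales effect size by the design's sample-size factor: δ = d·√(n/2) = 0.39 × √(26/2) = 1.4062

δ ≈ 1.406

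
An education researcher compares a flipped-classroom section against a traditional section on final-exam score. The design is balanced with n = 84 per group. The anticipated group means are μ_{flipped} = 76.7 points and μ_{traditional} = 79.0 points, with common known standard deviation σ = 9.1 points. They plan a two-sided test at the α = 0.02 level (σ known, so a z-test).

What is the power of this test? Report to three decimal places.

Standardized effect: d = |μ_{flipped} − μ_{traditional}| / σ = |76.7 − 79.0| / 9.1 = 0.2527
Noncentrality parameter: δ = d·√(n/2) = 0.2527 × √(84/2) = 1.6380
Critical value for a two-sided test at α = 0.02: z_{α/2} = 2.326.
Power = Φ(δ − 2.326) + Φ(−δ − 2.326) = Φ(-0.688) + Φ(-3.964) = 0.2456 + 0.0000 = 0.2457.

Power ≈ 0.246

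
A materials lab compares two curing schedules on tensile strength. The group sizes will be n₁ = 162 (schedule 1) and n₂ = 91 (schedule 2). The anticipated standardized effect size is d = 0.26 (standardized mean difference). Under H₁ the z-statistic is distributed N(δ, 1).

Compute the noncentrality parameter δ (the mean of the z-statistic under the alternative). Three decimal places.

δ ≈ 1.985

δ = d / √(1/n₁ + 1/n₂) = 0.26 / √(1/162 + 1/91) = 1.9847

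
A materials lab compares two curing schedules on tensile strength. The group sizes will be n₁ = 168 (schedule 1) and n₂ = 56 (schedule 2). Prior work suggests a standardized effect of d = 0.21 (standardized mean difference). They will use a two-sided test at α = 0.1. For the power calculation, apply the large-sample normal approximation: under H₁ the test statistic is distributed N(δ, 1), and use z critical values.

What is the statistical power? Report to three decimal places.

Power ≈ 0.390

Noncentrality parameter: δ = d / √(1/n₁ + 1/n₂) = 0.21 / √(1/168 + 1/56) = 1.3610
Two-sided α = 0.1 → critical value z_{0.05} = 1.645.
Power = Φ(δ − 1.645) + Φ(−δ − 1.645) = Φ(-0.284) + Φ(-3.006) = 0.3882 + 0.0013 = 0.3896.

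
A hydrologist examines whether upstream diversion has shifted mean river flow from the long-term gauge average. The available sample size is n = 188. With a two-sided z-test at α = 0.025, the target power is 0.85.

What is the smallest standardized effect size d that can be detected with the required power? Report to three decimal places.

d ≈ 0.239

Required noncentrality: δ = z_{0.0125} + z_{0.15} = 2.241 + 1.036 = 3.278.
(The second rejection-region term Φ(−δ − z_{α/2}) is negligible and dropped.)
δ = d·√n ⇒ d = δ/√n = 3.278/√188 = 0.2391.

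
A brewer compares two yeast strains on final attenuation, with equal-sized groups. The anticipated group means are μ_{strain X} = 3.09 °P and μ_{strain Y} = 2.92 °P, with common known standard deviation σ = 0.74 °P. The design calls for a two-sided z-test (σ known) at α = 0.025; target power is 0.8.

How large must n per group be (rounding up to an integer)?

n = 361 per group

Standardized effect: d = |μ_{strain X} − μ_{strain Y}| / σ = |3.09 − 2.92| / 0.74 = 0.2297
Set Φ(δ − 2.241) = 0.8; then δ − 2.241 = Φ⁻¹(0.8) = 0.842, giving δ = 3.083.
(The Φ(−δ − z_{α/2}) term is vanishingly small for δ > 0 and is dropped in the standard sample-size formula.)
δ = d·√(n/2) ⇒ n = 2(δ/d)² = 2 × (3.083 / 0.2297)² = 360.20.
Rounding up, n = 361 per group.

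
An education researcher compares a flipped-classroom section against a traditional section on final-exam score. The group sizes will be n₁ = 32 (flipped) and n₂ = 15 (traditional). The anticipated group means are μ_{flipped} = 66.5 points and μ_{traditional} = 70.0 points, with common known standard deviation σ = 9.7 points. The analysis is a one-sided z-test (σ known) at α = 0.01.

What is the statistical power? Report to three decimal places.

Power ≈ 0.120

Standardized effect: d = |μ_{flipped} − μ_{traditional}| / σ = |66.5 − 70.0| / 9.7 = 0.3608
Noncentrality parameter: δ = d / √(1/n₁ + 1/n₂) = 0.3608 / √(1/32 + 1/15) = 1.1531
One-sided α = 0.01 → critical value z_{0.01} = 2.326.
Power = P(Z > 2.326 − δ) = Φ(-1.173) = 0.1203.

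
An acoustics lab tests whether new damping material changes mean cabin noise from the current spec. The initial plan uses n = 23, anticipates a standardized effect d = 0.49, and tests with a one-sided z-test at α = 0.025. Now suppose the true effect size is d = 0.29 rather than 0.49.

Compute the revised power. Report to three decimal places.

With d = 0.29: δ = d·√n = 0.29 × √23 = 1.3908. Critical value z_{0.025} = 1.960.
Revised power = P(Z > 1.960 − δ) = Φ(-0.569) = 0.2846.

Power ≈ 0.285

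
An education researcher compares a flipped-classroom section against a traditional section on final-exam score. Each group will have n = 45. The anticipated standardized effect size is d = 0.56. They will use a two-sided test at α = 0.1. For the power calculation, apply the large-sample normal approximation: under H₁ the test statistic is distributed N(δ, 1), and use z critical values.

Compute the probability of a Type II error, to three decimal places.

Noncentrality parameter: λ = d·√(n/2) = 0.56 × √(45/2) = 2.6563
Critical value for a two-sided test at α = 0.1: z_{α/2} = 1.645.
Power = Φ(λ − 1.645) + Φ(−λ − 1.645) = Φ(1.011) + Φ(-4.301) = 0.8441 + 0.0000 = 0.8441.
Type II error: β = 1 − power = 1 − 0.8441 = 0.1559.

β ≈ 0.156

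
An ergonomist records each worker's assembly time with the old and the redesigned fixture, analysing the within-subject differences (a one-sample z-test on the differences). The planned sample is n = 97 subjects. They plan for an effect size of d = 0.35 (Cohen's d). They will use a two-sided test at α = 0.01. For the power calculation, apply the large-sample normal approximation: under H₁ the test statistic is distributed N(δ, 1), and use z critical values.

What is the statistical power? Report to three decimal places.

Noncentrality parameter: δ = d·√n = 0.35 × √97 = 3.4471
Two-sided α = 0.01 → critical value z_{0.005} = 2.576.
Power = Φ(δ − 2.576) + Φ(−δ − 2.576) = Φ(0.871) + Φ(-6.023) = 0.8082 + 0.0000 = 0.8082.

Power ≈ 0.808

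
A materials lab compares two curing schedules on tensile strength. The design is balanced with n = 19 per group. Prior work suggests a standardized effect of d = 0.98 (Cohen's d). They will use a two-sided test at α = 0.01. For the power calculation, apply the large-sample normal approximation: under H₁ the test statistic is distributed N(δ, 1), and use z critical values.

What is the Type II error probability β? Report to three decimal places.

Noncentrality parameter: δ = d·√(n/2) = 0.98 × √(19/2) = 3.0206
Critical value for a two-sided test at α = 0.01: z_{α/2} = 2.576.
Power = Φ(δ − 2.576) + Φ(−δ − 2.576) = Φ(0.445) + Φ(-5.596) = 0.6717 + 0.0000 = 0.6717.
Type II error: β = 1 − power = 1 − 0.6717 = 0.3283.

β ≈ 0.328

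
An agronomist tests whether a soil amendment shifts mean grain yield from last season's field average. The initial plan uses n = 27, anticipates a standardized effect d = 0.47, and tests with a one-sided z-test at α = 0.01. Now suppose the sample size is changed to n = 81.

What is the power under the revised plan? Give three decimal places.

With n = 81: δ = d·√n = 0.47 × √81 = 4.2300. Critical value z_{0.01} = 2.326.
Revised power = Φ(δ − 2.326) = Φ(1.904) = 0.9715.

Power ≈ 0.972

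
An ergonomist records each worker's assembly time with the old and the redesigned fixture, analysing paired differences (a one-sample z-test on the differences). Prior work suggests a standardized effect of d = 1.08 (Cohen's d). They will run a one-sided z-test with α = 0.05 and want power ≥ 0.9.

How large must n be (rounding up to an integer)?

For power 0.9 need Φ(δ − z_{0.05}) = 0.9, so δ = z_{0.05} + z_{0.10} = 1.645 + 1.282 = 2.926.
δ = d·√n ⇒ n = (δ/d)² = (2.926 / 1.08)² = 7.34.
Round up to the next whole unit.

n = 8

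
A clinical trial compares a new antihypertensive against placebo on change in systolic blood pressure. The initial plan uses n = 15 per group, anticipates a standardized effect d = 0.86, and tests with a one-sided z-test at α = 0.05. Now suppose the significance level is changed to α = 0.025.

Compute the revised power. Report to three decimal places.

δ = d·√(n/2) = 0.86 × √(15/2) = 2.3552 (unchanged). New critical value: z_{0.025} = 1.960.
Revised power = Φ(δ − 1.960) = Φ(0.395) = 0.6537.

Power ≈ 0.654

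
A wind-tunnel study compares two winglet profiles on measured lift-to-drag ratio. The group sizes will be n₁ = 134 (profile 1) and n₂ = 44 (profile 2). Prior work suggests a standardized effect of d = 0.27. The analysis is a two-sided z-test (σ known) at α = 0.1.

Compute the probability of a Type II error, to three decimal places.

Noncentrality parameter: δ = d / √(1/n₁ + 1/n₂) = 0.27 / √(1/134 + 1/44) = 1.5539
Critical value for a two-sided test at α = 0.1: z_{α/2} = 1.645.
Power = Φ(δ − 1.645) + Φ(−δ − 1.645) = Φ(-0.091) + Φ(-3.199) = 0.4638 + 0.0007 = 0.4645.
Type II error: β = 1 − power = 1 − 0.4645 = 0.5355.

β ≈ 0.536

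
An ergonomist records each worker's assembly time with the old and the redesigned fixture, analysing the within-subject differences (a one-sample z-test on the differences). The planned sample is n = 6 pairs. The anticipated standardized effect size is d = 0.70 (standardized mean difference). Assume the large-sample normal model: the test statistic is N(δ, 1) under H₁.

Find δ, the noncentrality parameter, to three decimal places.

δ ≈ 1.715

The noncentrality parameter scales effect size by the design's sample-size factor: δ = d·√n = 0.70 × √6 = 1.7146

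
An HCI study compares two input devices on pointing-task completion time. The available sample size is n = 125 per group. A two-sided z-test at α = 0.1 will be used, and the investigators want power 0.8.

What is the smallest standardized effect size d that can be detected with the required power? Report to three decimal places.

Need Φ(δ − 1.645) = 0.8, so δ = 1.645 + 0.842 = 2.486.
(Lower-tail contribution to power is negligible for δ > 0.)
δ = d·√(n/2) ⇒ d = δ/√(n/2) = 2.486/√(125/2) = 0.3145.

d ≈ 0.315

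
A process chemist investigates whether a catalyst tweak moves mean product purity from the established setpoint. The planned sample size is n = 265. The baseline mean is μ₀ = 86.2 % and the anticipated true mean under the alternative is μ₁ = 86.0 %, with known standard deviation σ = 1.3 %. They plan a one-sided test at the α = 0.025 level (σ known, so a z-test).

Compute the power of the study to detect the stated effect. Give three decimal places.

Power ≈ 0.707

Standardized effect: d = |μ₁ − μ₀| / σ = |86.0 − 86.2| / 1.3 = 0.1538
Noncentrality parameter: δ = d·√n = 0.1538 × √265 = 2.5044
Critical value for a one-sided test at α = 0.025: z_α = 1.960.
Power = Φ(δ − 1.960) = Φ(0.544) = 0.7069.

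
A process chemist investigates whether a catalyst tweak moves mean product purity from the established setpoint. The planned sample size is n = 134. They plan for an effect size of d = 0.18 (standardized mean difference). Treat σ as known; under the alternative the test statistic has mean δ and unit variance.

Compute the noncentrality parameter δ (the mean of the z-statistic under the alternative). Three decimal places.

δ ≈ 2.084

The noncentrality parameter scales effect size by the design's sample-size factor: δ = d·√n = 0.18 × √134 = 2.0837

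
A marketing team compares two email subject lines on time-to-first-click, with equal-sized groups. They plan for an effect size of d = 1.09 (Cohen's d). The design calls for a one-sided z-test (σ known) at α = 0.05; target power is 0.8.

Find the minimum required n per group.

n = 11 per group

For power 0.8 need Φ(δ − z_{0.05}) = 0.8, so δ = z_{0.05} + z_{0.20} = 1.645 + 0.842 = 2.486.
δ = d·√(n/2) ⇒ n = 2(δ/d)² = 2 × (2.486 / 1.09)² = 10.41.
Round up to the next whole unit.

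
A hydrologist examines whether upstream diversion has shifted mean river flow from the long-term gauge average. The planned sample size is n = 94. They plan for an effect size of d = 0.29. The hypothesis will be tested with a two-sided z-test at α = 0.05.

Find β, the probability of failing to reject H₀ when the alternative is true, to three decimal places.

Noncentrality parameter: δ = d·√n = 0.29 × √94 = 2.8117
Critical value for a two-sided test at α = 0.05: z_{α/2} = 1.960.
Power = Φ(δ − 1.960) + Φ(−δ − 1.960) = Φ(0.852) + Φ(-4.772) = 0.8028 + 0.0000 = 0.8028.
Type II error: β = 1 − power = 1 − 0.8028 = 0.1972.

β ≈ 0.197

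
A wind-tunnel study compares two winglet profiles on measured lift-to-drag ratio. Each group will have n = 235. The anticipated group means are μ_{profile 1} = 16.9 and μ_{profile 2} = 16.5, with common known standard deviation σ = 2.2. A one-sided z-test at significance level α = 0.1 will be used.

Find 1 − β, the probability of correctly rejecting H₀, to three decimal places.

Standardized effect: d = |μ_{profile 1} − μ_{profile 2}| / σ = |16.9 − 16.5| / 2.2 = 0.1818
Noncentrality parameter: δ = d·√(n/2) = 0.1818 × √(235/2) = 1.9709
One-sided α = 0.1 → critical value z_{0.1} = 1.282.
Power = Φ(δ − 1.282) = Φ(0.689) = 0.7547.

Power ≈ 0.755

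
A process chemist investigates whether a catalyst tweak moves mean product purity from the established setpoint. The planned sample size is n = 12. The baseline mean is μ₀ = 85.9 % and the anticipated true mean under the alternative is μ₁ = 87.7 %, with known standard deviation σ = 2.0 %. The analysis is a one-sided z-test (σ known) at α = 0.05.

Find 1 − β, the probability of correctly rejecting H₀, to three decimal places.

Standardized effect: d = |μ₁ − μ₀| / σ = |87.7 − 85.9| / 2.0 = 0.9000
Noncentrality parameter: λ = d·√n = 0.9000 × √12 = 3.1177
One-sided α = 0.05 → critical value z_{0.05} = 1.645.
Power = Φ(λ − 1.645) = Φ(1.473) = 0.9296.

Power ≈ 0.930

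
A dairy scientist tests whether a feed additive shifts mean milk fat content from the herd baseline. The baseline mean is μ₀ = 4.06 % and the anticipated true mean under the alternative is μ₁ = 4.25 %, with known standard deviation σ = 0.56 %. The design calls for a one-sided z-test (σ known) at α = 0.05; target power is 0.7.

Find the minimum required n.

n = 41

Standardized effect: d = |μ₁ − μ₀| / σ = |4.25 − 4.06| / 0.56 = 0.3393
Set Φ(δ − 1.645) = 0.7; then δ − 1.645 = Φ⁻¹(0.7) = 0.524, giving δ = 2.169.
δ = d·√n ⇒ n = (δ/d)² = (2.169 / 0.3393)² = 40.88.
Round up to the next whole unit.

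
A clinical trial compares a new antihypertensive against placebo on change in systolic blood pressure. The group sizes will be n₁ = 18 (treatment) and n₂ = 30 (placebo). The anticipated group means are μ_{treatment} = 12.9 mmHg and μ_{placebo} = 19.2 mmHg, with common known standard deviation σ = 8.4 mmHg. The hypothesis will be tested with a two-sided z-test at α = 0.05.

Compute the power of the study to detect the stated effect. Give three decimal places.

Standardized effect: d = |μ_{treatment} − μ_{placebo}| / σ = |12.9 − 19.2| / 8.4 = 0.7500
Noncentrality parameter: δ = d / √(1/n₁ + 1/n₂) = 0.7500 / √(1/18 + 1/30) = 2.5156
Critical value for a two-sided test at α = 0.05: z_{α/2} = 1.960.
Power = Φ(δ − 1.960) + Φ(−δ − 1.960) = Φ(0.556) + Φ(-4.476) = 0.7108 + 0.0000 = 0.7108.

Power ≈ 0.711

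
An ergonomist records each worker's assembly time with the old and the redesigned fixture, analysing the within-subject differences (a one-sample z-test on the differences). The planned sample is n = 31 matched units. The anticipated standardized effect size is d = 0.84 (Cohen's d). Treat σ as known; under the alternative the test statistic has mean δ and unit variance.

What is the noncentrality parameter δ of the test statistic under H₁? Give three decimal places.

δ ≈ 4.677

δ = d·√n = 0.84 × √31 = 4.6769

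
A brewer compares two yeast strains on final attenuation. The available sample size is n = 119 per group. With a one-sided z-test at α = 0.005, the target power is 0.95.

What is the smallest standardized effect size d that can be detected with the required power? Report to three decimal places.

Need Φ(δ − 2.576) = 0.95, so δ = 2.576 + 1.645 = 4.221.
δ = d·√(n/2) ⇒ d = δ/√(n/2) = 4.221/√(119/2) = 0.5472.

d ≈ 0.547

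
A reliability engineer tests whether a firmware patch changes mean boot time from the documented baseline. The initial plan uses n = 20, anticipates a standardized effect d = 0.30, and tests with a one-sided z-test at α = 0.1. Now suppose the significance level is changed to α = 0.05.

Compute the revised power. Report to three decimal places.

δ = d·√n = 0.30 × √20 = 1.3416 (unchanged). New critical value: z_{0.05} = 1.645.
Revised power = Φ(δ − 1.645) = Φ(-0.303) = 0.3809.

Power ≈ 0.381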